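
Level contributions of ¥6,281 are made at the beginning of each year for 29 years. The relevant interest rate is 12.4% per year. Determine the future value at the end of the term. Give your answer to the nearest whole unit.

This is an annuity due: 29 deposits of ¥6,281 at the beginning of each year.
Periodic rate r = 0.124 per year.
FV = PMT × [((1+r)^n − 1)/r] × (1+r) = 6,281 × [(1+r)^29 − 1] / r × (1+r) = ¥1,631,937

¥1,631,937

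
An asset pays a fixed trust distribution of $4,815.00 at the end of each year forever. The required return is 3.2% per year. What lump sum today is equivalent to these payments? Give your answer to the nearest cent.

$150,468.75

Periodic rate r = 0.032 per year.
Level perpetuity: PV = PMT / r = 4,815 / (0.032) = $150,468.75.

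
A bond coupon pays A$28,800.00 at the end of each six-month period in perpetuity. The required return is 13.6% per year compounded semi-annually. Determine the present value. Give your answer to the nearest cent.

A$423,529.41

Periodic rate r = 0.136/2 per half-year.
Level perpetuity: PV = PMT / r = 28,800 / (0.136/2) = A$423,529.41.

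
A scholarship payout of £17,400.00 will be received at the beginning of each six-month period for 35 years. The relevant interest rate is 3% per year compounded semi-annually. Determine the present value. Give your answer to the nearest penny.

£762,158.19

This is an annuity due: 70 payments of £17,400.00 at the beginning of each six-month period.
Periodic rate r = 0.03/2 per half-year; n is counted in half-years.
PV = PMT × [(1 − (1+r)^−n)/r] × (1+r) = 17,400 × [1 − (1+r)^−70] / r × (1+r) = £762,158.19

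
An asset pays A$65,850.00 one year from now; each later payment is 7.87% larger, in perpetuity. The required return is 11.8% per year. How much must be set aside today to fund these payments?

A$1,675,572.52

Periodic rate r = 0.118 per year.
Growing perpetuity (Gordon): PV = PMT₁ / (r − g) = 65,850 / (r − 0.0787) = A$1,675,572.52.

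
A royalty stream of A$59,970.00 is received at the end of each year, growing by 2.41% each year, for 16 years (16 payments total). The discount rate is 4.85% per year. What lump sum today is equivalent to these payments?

Periodic rate r = 0.0485 per year.
Growing ordinary annuity: PV = PMT₁ × [1 − ((1+g)/(1+r))^n] / (r − g) = 59,970 × [1 − ((1+0.0241)/(1+r))^16] / (r − 0.0241) = A$771,516.85.

A$771,516.85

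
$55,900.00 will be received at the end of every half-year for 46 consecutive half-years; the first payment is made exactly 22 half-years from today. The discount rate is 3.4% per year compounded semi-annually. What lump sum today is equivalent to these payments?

$1,245,112.95

Ordinary annuity of 46 payments, first payment at period 22.
Periodic rate r = 0.034/2 per half-year; n is counted in half-years.
The ordinary-annuity PV formula values the stream one period before the first payment (period 21); discount that back 21 periods:
PV₀ = 55,900 × [1 − (1+r)^−46] / r × (1+r)^−21 = $1,245,112.95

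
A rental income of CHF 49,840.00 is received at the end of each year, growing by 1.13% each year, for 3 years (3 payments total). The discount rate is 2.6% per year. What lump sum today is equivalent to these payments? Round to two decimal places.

Periodic rate r = 0.026 per year.
Growing ordinary annuity: PV = PMT₁ × [1 − ((1+g)/(1+r))^n] / (r − g) = 49,840 × [1 − ((1+0.0113)/(1+r))^3] / (r − 0.0113) = CHF 143,653.01.

CHF 143,653.01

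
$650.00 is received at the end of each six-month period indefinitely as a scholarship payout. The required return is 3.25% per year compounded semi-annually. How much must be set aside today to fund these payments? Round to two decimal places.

Periodic rate r = 0.0325/2 per half-year.
Level perpetuity: PV = PMT / r = 650 / (0.0325/2) = $40,000.00.

$40,000.00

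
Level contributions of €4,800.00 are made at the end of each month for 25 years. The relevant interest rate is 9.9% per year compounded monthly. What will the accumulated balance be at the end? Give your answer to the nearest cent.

This is an ordinary annuity: 300 deposits of €4,800.00 at the end of each month.
Periodic rate r = 0.099/12 per month; n is counted in months.
FV = PMT × [((1+r)^n − 1)/r] = 4,800 × [(1+r)^300 − 1] / r = €6,261,338.64

€6,261,338.64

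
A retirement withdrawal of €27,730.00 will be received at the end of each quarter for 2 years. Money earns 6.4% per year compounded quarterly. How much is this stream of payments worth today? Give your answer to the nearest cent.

This is an ordinary annuity: 8 payments of €27,730.00 at the end of each quarter.
Periodic rate r = 0.064/4 per quarter; n is counted in quarters.
PV = PMT × [(1 − (1+r)^−n)/r] = 27,730 × [1 − (1+r)^−8] / r = €206,683.29

€206,683.29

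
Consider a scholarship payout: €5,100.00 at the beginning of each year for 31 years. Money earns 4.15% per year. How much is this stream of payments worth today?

This is an annuity due: 31 payments of €5,100.00 at the beginning of each year.
Periodic rate r = 0.0415 per year.
PV = PMT × [(1 − (1+r)^−n)/r] × (1+r) = 5,100 × [1 − (1+r)^−31] / r × (1+r) = €91,705.17

€91,705.17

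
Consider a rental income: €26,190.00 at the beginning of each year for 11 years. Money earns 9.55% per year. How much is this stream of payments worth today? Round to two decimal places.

€190,274.80

This is an annuity due: 11 payments of €26,190.00 at the beginning of each year.
Periodic rate r = 0.0955 per year.
PV = PMT × [(1 − (1+r)^−n)/r] × (1+r) = 26,190 × [1 − (1+r)^−11] / r × (1+r) = €190,274.80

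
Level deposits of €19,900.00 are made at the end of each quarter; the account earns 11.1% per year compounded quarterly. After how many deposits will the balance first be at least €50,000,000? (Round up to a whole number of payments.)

Periodic rate r = 0.111/4 per quarter; n is counted in quarters.
Ordinary annuity FV: 50,000,000 = 19,900 × [((1+r)^n − 1)/r].
(1+r)^n = 1 + 50,000,000 × r / 19,900, so n = ln(1 + 50,000,000·r/19,900) / ln(1+r) = 155.59.
Round up to a whole number of payments: n = 156.

156 payments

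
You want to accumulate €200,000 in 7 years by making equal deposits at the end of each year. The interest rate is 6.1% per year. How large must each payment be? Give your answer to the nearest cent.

€23,754.45

Level ordinary annuity; solve FV = PMT × [((1+r)^n − 1)/r] for PMT.
Periodic rate r = 0.061 per year.
With n = 7: PMT = 200,000 / ([((1+r)^n − 1)/r]) = €23,754.45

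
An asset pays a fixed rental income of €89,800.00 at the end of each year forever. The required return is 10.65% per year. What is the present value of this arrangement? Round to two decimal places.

Periodic rate r = 0.1065 per year.
Level perpetuity: PV = PMT / r = 89,800 / (0.1065) = €843,192.49.

€843,192.49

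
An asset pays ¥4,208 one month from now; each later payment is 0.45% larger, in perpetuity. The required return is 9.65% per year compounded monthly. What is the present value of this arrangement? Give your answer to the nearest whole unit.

¥1,188,141

Periodic rate r = 0.0965/12 per month.
Growing perpetuity (Gordon): PV = PMT₁ / (r − g) = 4,208 / (r − 0.0045) = ¥1,188,141.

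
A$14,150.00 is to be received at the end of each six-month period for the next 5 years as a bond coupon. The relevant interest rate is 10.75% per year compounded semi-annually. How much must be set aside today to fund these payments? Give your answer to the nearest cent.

A$107,299.81

This is an ordinary annuity: 10 payments of A$14,150.00 at the end of each six-month period.
Periodic rate r = 0.1075/2 per half-year; n is counted in half-years.
PV = PMT × [(1 − (1+r)^−n)/r] = 14,150 × [1 − (1+r)^−10] / r = A$107,299.81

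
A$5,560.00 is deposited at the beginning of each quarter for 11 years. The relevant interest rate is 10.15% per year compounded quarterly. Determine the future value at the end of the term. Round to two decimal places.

This is an annuity due: 44 deposits of A$5,560.00 at the beginning of each quarter.
Periodic rate r = 0.1015/4 per quarter; n is counted in quarters.
FV = PMT × [((1+r)^n − 1)/r] × (1+r) = 5,560 × [(1+r)^44 − 1] / r × (1+r) = A$452,019.17

A$452,019.17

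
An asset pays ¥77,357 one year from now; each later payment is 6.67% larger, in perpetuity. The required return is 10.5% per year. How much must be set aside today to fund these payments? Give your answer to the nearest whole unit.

¥2,019,765

Periodic rate r = 0.105 per year.
Growing perpetuity (Gordon): PV = PMT₁ / (r − g) = 77,357 / (r − 0.0667) = ¥2,019,765.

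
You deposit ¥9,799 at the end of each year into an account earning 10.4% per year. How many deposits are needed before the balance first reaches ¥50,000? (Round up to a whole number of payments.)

Periodic rate r = 0.104 per year.
Ordinary annuity FV: 50,000 = 9,799 × [((1+r)^n − 1)/r].
(1+r)^n = 1 + 50,000 × r / 9,799, so n = ln(1 + 50,000·r/9,799) / ln(1+r) = 4.30.
Round up to a whole number of payments: n = 5.

5 payments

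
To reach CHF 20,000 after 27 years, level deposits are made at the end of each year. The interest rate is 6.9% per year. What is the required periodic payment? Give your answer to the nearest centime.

CHF 272.78

Level ordinary annuity; solve FV = PMT × [((1+r)^n − 1)/r] for PMT.
Periodic rate r = 0.069 per year.
With n = 27: PMT = 20,000 / ([((1+r)^n − 1)/r]) = CHF 272.78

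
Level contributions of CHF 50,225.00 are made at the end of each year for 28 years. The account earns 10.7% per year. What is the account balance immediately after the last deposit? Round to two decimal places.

CHF 7,615,412.53

This is an ordinary annuity: 28 deposits of CHF 50,225.00 at the end of each year.
Periodic rate r = 0.107 per year.
FV = PMT × [((1+r)^n − 1)/r] = 50,225 × [(1+r)^28 − 1] / r = CHF 7,615,412.53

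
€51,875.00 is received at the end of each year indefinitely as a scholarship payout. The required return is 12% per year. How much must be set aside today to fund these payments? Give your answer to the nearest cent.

€432,291.67

Periodic rate r = 0.12 per year.
Level perpetuity: PV = PMT / r = 51,875 / (0.12) = €432,291.67.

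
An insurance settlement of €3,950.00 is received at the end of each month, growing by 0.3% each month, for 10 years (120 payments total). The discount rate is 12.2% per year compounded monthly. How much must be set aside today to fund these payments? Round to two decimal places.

Periodic rate r = 0.122/12 per month; n is counted in months.
Growing ordinary annuity: PV = PMT₁ × [1 − ((1+g)/(1+r))^n] / (r − g) = 3,950 × [1 − ((1+0.003)/(1+r))^120] / (r − 0.003) = €316,616.91.

€316,616.91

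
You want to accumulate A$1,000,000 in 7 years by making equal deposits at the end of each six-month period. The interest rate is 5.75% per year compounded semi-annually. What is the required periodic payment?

A$59,023.74

Level ordinary annuity; solve FV = PMT × [((1+r)^n − 1)/r] for PMT.
Periodic rate r = 0.0575/2 per half-year; n is counted in half-years.
With n = 14: PMT = 1,000,000 / ([((1+r)^n − 1)/r]) = A$59,023.74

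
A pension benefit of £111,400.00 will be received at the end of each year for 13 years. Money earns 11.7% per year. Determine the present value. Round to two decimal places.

£726,188.97

This is an ordinary annuity: 13 payments of £111,400.00 at the end of each year.
Periodic rate r = 0.117 per year.
PV = PMT × [(1 − (1+r)^−n)/r] = 111,400 × [1 − (1+r)^−13] / r = £726,188.97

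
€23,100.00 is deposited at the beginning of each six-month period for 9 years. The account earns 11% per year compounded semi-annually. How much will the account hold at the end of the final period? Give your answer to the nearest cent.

This is an annuity due: 18 deposits of €23,100.00 at the beginning of each six-month period.
Periodic rate r = 0.11/2 per half-year; n is counted in half-years.
FV = PMT × [((1+r)^n − 1)/r] × (1+r) = 23,100 × [(1+r)^18 − 1] / r × (1+r) = €718,471.70

€718,471.70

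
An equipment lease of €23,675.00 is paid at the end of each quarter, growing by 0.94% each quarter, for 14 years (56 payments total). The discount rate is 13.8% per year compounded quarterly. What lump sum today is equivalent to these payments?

€704,856.12

Periodic rate r = 0.138/4 per quarter; n is counted in quarters.
Growing ordinary annuity: PV = PMT₁ × [1 − ((1+g)/(1+r))^n] / (r − g) = 23,675 × [1 − ((1+0.0094)/(1+r))^56] / (r − 0.0094) = €704,856.12.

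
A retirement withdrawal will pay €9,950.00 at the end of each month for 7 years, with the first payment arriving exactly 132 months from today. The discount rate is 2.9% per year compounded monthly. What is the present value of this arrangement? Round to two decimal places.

€550,769.06

Ordinary annuity of 84 payments, first payment at period 132.
Periodic rate r = 0.029/12 per month; n is counted in months.
The ordinary-annuity PV formula values the stream one period before the first payment (period 131); discount that back 131 periods:
PV₀ = 9,950 × [1 − (1+r)^−84] / r × (1+r)^−131 = €550,769.06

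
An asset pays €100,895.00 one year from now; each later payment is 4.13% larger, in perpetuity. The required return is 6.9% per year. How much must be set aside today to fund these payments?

€3,642,418.77

Periodic rate r = 0.069 per year.
Growing perpetuity (Gordon): PV = PMT₁ / (r − g) = 100,895 / (r − 0.0413) = €3,642,418.77.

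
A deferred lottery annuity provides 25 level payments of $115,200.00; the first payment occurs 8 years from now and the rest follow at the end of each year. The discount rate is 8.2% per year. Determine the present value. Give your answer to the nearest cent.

Ordinary annuity of 25 payments, first payment at period 8.
Periodic rate r = 0.082 per year.
The ordinary-annuity PV formula values the stream one period before the first payment (period 7); discount that back 7 periods:
PV₀ = 115,200 × [1 − (1+r)^−25] / r × (1+r)^−7 = $696,370.11

$696,370.11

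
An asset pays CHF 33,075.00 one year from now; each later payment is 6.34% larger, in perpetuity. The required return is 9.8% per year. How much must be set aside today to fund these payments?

CHF 955,924.86

Periodic rate r = 0.098 per year.
Growing perpetuity (Gordon): PV = PMT₁ / (r − g) = 33,075 / (r − 0.0634) = CHF 955,924.86.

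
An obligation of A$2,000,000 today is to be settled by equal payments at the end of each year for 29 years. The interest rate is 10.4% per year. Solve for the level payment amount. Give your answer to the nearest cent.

A$220,512.07

Level ordinary annuity; solve PV = PMT × [(1 − (1+r)^−n)/r] for PMT.
Periodic rate r = 0.104 per year.
With n = 29: PMT = 2,000,000 / ([(1 − (1+r)^−n)/r]) = A$220,512.07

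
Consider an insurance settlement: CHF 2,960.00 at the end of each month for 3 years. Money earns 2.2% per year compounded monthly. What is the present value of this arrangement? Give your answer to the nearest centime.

This is an ordinary annuity: 36 payments of CHF 2,960.00 at the end of each month.
Periodic rate r = 0.022/12 per month; n is counted in months.
PV = PMT × [(1 − (1+r)^−n)/r] = 2,960 × [1 − (1+r)^−36] / r = CHF 103,028.29

CHF 103,028.29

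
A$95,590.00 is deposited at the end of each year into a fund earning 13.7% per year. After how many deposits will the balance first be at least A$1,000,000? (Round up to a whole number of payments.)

Periodic rate r = 0.137 per year.
Ordinary annuity FV: 1,000,000 = 95,590 × [((1+r)^n − 1)/r].
(1+r)^n = 1 + 1,000,000 × r / 95,590, so n = ln(1 + 1,000,000·r/95,590) / ln(1+r) = 6.93.
Round up to a whole number of payments: n = 7.

7 payments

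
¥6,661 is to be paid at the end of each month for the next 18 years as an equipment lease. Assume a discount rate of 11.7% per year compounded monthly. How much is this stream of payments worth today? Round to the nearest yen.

This is an ordinary annuity: 216 payments of ¥6,661 at the end of each month.
Periodic rate r = 0.117/12 per month; n is counted in months.
PV = PMT × [(1 − (1+r)^−n)/r] = 6,661 × [1 − (1+r)^−216] / r = ¥599,168

¥599,168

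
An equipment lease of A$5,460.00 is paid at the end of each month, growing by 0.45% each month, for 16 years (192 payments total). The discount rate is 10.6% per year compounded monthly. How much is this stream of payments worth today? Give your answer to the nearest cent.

A$708,646.78

Periodic rate r = 0.106/12 per month; n is counted in months.
Growing ordinary annuity: PV = PMT₁ × [1 − ((1+g)/(1+r))^n] / (r − g) = 5,460 × [1 − ((1+0.0045)/(1+r))^192] / (r − 0.0045) = A$708,646.78.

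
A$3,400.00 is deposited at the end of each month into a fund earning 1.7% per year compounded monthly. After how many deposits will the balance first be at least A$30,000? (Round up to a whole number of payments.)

Periodic rate r = 0.017/12 per month; n is counted in months.
Ordinary annuity FV: 30,000 = 3,400 × [((1+r)^n − 1)/r].
(1+r)^n = 1 + 30,000 × r / 3,400, so n = ln(1 + 30,000·r/3,400) / ln(1+r) = 8.78.
Round up to a whole number of payments: n = 9.

9 payments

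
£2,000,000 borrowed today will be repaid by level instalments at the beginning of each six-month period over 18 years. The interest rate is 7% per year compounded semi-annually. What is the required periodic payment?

£95,235.10

Level annuity due; solve PV = PMT × [(1 − (1+r)^−n)/r] × (1+r) for PMT.
Periodic rate r = 0.07/2 per half-year; n is counted in half-years.
With n = 36: PMT = 2,000,000 / ([(1 − (1+r)^−n)/r] × (1+r)) = £95,235.10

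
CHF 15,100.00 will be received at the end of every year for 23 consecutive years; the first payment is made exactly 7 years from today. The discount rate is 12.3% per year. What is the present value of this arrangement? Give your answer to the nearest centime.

CHF 56,959.13

Ordinary annuity of 23 payments, first payment at period 7.
Periodic rate r = 0.123 per year.
The ordinary-annuity PV formula values the stream one period before the first payment (period 6); discount that back 6 periods:
PV₀ = 15,100 × [1 − (1+r)^−23] / r × (1+r)^−6 = CHF 56,959.13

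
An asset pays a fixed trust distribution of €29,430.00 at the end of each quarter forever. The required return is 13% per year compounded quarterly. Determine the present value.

€905,538.46

Periodic rate r = 0.13/4 per quarter.
Level perpetuity: PV = PMT / r = 29,430 / (0.13/4) = €905,538.46.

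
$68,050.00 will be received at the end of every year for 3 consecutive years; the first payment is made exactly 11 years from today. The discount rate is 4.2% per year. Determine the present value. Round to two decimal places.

$124,675.68

Ordinary annuity of 3 payments, first payment at period 11.
Periodic rate r = 0.042 per year.
The ordinary-annuity PV formula values the stream one period before the first payment (period 10); discount that back 10 periods:
PV₀ = 68,050 × [1 − (1+r)^−3] / r × (1+r)^−10 = $124,675.68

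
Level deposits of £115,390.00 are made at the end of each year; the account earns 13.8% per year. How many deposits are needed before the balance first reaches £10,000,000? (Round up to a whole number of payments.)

Periodic rate r = 0.138 per year.
Ordinary annuity FV: 10,000,000 = 115,390 × [((1+r)^n − 1)/r].
(1+r)^n = 1 + 10,000,000 × r / 115,390, so n = ln(1 + 10,000,000·r/115,390) / ln(1+r) = 19.82.
Round up to a whole number of payments: n = 20.

20 payments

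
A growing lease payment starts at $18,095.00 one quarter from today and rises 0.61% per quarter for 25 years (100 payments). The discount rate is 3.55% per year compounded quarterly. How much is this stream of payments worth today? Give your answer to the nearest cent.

Periodic rate r = 0.0355/4 per quarter; n is counted in quarters.
Growing ordinary annuity: PV = PMT₁ × [1 − ((1+g)/(1+r))^n] / (r − g) = 18,095 × [1 − ((1+0.0061)/(1+r))^100] / (r − 0.0061) = $1,569,931.14.

$1,569,931.14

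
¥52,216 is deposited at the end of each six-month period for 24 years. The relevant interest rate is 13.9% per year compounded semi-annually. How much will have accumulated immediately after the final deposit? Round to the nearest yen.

This is an ordinary annuity: 48 deposits of ¥52,216 at the end of each six-month period.
Periodic rate r = 0.139/2 per half-year; n is counted in half-years.
FV = PMT × [((1+r)^n − 1)/r] = 52,216 × [(1+r)^48 − 1] / r = ¥18,150,208

¥18,150,208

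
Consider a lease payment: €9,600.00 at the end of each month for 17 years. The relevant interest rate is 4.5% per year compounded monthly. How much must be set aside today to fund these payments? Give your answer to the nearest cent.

This is an ordinary annuity: 204 payments of €9,600.00 at the end of each month.
Periodic rate r = 0.045/12 per month; n is counted in months.
PV = PMT × [(1 − (1+r)^−n)/r] = 9,600 × [1 − (1+r)^−204] / r = €1,367,039.47

€1,367,039.47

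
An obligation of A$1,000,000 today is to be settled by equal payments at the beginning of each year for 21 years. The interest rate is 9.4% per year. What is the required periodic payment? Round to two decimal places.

A$101,274.15

Level annuity due; solve PV = PMT × [(1 − (1+r)^−n)/r] × (1+r) for PMT.
Periodic rate r = 0.094 per year.
With n = 21: PMT = 1,000,000 / ([(1 − (1+r)^−n)/r] × (1+r)) = A$101,274.15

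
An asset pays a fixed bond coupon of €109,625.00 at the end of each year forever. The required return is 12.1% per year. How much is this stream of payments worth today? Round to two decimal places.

Periodic rate r = 0.121 per year.
Level perpetuity: PV = PMT / r = 109,625 / (0.121) = €905,991.74.

€905,991.74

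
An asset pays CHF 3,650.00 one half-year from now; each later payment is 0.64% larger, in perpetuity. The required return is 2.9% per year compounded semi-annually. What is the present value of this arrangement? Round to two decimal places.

CHF 450,617.28

Periodic rate r = 0.029/2 per half-year.
Growing perpetuity (Gordon): PV = PMT₁ / (r − g) = 3,650 / (r − 0.0064) = CHF 450,617.28.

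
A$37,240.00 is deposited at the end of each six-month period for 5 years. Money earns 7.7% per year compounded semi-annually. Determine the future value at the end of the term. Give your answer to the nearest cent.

This is an ordinary annuity: 10 deposits of A$37,240.00 at the end of each six-month period.
Periodic rate r = 0.077/2 per half-year; n is counted in half-years.
FV = PMT × [((1+r)^n − 1)/r] = 37,240 × [(1+r)^10 − 1] / r = A$444,009.76

A$444,009.76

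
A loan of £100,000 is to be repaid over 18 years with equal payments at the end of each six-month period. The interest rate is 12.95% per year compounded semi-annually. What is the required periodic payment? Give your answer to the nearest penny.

£7,230.54

Level ordinary annuity; solve PV = PMT × [(1 − (1+r)^−n)/r] for PMT.
Periodic rate r = 0.1295/2 per half-year; n is counted in half-years.
With n = 36: PMT = 100,000 / ([(1 − (1+r)^−n)/r]) = £7,230.54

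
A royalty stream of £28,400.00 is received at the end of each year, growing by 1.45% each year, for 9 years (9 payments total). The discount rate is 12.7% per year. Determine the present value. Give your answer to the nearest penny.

Periodic rate r = 0.127 per year.
Growing ordinary annuity: PV = PMT₁ × [1 − ((1+g)/(1+r))^n] / (r − g) = 28,400 × [1 − ((1+0.0145)/(1+r))^9] / (r − 0.0145) = £154,468.60.

£154,468.60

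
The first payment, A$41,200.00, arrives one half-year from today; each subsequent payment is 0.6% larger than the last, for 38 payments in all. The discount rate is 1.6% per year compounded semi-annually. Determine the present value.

Periodic rate r = 0.016/2 per half-year; n is counted in half-years.
Growing ordinary annuity: PV = PMT₁ × [1 − ((1+g)/(1+r))^n] / (r − g) = 41,200 × [1 − ((1+0.006)/(1+r))^38] / (r − 0.006) = A$1,497,497.40.

A$1,497,497.40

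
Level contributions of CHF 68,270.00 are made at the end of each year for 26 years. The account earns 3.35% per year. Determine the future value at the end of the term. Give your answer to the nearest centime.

CHF 2,762,270.41

This is an ordinary annuity: 26 deposits of CHF 68,270.00 at the end of each year.
Periodic rate r = 0.0335 per year.
FV = PMT × [((1+r)^n − 1)/r] = 68,270 × [(1+r)^26 − 1] / r = CHF 2,762,270.41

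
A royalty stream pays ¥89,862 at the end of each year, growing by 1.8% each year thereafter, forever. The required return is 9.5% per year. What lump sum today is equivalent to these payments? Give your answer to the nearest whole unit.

Periodic rate r = 0.095 per year.
Growing perpetuity (Gordon): PV = PMT₁ / (r − g) = 89,862 / (r − 0.018) = ¥1,167,039.

¥1,167,039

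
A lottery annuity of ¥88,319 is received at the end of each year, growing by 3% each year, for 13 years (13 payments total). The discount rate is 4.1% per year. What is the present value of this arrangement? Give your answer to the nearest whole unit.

¥1,035,640

Periodic rate r = 0.041 per year.
Growing ordinary annuity: PV = PMT₁ × [1 − ((1+g)/(1+r))^n] / (r − g) = 88,319 × [1 − ((1+0.03)/(1+r))^13] / (r − 0.03) = ¥1,035,640.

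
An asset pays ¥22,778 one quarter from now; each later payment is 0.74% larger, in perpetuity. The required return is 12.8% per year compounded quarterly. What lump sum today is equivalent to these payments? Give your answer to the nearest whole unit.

Periodic rate r = 0.128/4 per quarter.
Growing perpetuity (Gordon): PV = PMT₁ / (r − g) = 22,778 / (r − 0.0074) = ¥925,935.

¥925,935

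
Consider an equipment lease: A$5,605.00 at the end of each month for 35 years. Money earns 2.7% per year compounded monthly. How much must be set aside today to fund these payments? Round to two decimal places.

A$1,521,838.74

This is an ordinary annuity: 420 payments of A$5,605.00 at the end of each month.
Periodic rate r = 0.027/12 per month; n is counted in months.
PV = PMT × [(1 − (1+r)^−n)/r] = 5,605 × [1 − (1+r)^−420] / r = A$1,521,838.74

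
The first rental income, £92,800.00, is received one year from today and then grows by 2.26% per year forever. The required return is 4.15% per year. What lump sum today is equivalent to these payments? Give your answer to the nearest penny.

£4,910,052.91

Periodic rate r = 0.0415 per year.
Growing perpetuity (Gordon): PV = PMT₁ / (r − g) = 92,800 / (r − 0.0226) = £4,910,052.91.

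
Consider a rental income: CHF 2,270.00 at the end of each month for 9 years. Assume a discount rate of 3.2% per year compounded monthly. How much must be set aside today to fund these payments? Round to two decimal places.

CHF 212,770.75

This is an ordinary annuity: 108 payments of CHF 2,270.00 at the end of each month.
Periodic rate r = 0.032/12 per month; n is counted in months.
PV = PMT × [(1 − (1+r)^−n)/r] = 2,270 × [1 − (1+r)^−108] / r = CHF 212,770.75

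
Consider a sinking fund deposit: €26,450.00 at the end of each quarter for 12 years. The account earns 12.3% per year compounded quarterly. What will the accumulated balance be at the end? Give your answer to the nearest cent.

€2,820,627.42

This is an ordinary annuity: 48 deposits of €26,450.00 at the end of each quarter.
Periodic rate r = 0.123/4 per quarter; n is counted in quarters.
FV = PMT × [((1+r)^n − 1)/r] = 26,450 × [(1+r)^48 − 1] / r = €2,820,627.42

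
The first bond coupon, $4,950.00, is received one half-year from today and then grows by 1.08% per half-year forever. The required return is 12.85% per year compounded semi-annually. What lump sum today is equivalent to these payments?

$92,609.92

Periodic rate r = 0.1285/2 per half-year.
Growing perpetuity (Gordon): PV = PMT₁ / (r − g) = 4,950 / (r − 0.0108) = $92,609.92.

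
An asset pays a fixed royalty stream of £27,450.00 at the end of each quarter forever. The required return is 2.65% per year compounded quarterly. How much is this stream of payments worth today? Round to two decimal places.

£4,143,396.23

Periodic rate r = 0.0265/4 per quarter.
Level perpetuity: PV = PMT / r = 27,450 / (0.0265/4) = £4,143,396.23.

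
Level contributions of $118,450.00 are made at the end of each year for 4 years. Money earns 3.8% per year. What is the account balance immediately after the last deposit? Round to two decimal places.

$501,497.27

This is an ordinary annuity: 4 deposits of $118,450.00 at the end of each year.
Periodic rate r = 0.038 per year.
FV = PMT × [((1+r)^n − 1)/r] = 118,450 × [(1+r)^4 − 1] / r = $501,497.27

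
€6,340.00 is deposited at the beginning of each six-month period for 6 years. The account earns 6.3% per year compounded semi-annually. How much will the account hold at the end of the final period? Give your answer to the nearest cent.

€93,606.64

This is an annuity due: 12 deposits of €6,340.00 at the beginning of each six-month period.
Periodic rate r = 0.063/2 per half-year; n is counted in half-years.
FV = PMT × [((1+r)^n − 1)/r] × (1+r) = 6,340 × [(1+r)^12 − 1] / r × (1+r) = €93,606.64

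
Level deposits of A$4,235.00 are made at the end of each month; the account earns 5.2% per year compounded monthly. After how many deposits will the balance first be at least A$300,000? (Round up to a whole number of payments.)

Periodic rate r = 0.052/12 per month; n is counted in months.
Ordinary annuity FV: 300,000 = 4,235 × [((1+r)^n − 1)/r].
(1+r)^n = 1 + 300,000 × r / 4,235, so n = ln(1 + 300,000·r/4,235) / ln(1+r) = 61.91.
Round up to a whole number of payments: n = 62.

62 payments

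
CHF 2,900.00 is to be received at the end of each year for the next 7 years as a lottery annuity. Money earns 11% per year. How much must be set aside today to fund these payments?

This is an ordinary annuity: 7 payments of CHF 2,900.00 at the end of each year.
Periodic rate r = 0.11 per year.
PV = PMT × [(1 − (1+r)^−n)/r] = 2,900 × [1 − (1+r)^−7] / r = CHF 13,665.37

CHF 13,665.37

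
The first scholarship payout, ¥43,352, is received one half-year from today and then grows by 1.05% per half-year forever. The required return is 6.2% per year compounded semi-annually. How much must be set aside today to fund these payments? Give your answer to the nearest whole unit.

Periodic rate r = 0.062/2 per half-year.
Growing perpetuity (Gordon): PV = PMT₁ / (r − g) = 43,352 / (r − 0.0105) = ¥2,114,732.

¥2,114,732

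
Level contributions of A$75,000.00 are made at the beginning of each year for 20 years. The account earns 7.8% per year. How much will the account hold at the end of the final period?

This is an annuity due: 20 deposits of A$75,000.00 at the beginning of each year.
Periodic rate r = 0.078 per year.
FV = PMT × [((1+r)^n − 1)/r] × (1+r) = 75,000 × [(1+r)^20 − 1] / r × (1+r) = A$3,618,900.52

A$3,618,900.52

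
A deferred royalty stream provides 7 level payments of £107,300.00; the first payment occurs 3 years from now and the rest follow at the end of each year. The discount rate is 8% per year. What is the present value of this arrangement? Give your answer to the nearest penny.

Ordinary annuity of 7 payments, first payment at period 3.
Periodic rate r = 0.08 per year.
The ordinary-annuity PV formula values the stream one period before the first payment (period 2); discount that back 2 periods:
PV₀ = 107,300 × [1 − (1+r)^−7] / r × (1+r)^−2 = £478,946.77

£478,946.77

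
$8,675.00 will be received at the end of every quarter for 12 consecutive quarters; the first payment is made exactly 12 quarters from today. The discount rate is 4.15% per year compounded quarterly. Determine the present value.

Ordinary annuity of 12 payments, first payment at period 12.
Periodic rate r = 0.0415/4 per quarter; n is counted in quarters.
The ordinary-annuity PV formula values the stream one period before the first payment (period 11); discount that back 11 periods:
PV₀ = 8,675 × [1 − (1+r)^−12] / r × (1+r)^−11 = $86,952.29

$86,952.29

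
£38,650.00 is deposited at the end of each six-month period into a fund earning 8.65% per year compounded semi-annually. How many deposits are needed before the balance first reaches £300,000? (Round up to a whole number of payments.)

7 payments

Periodic rate r = 0.0865/2 per half-year; n is counted in half-years.
Ordinary annuity FV: 300,000 = 38,650 × [((1+r)^n − 1)/r].
(1+r)^n = 1 + 300,000 × r / 38,650, so n = ln(1 + 300,000·r/38,650) / ln(1+r) = 6.84.
Round up to a whole number of payments: n = 7.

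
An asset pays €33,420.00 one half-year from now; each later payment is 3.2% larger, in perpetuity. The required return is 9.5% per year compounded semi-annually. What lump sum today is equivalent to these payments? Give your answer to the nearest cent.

Periodic rate r = 0.095/2 per half-year.
Growing perpetuity (Gordon): PV = PMT₁ / (r − g) = 33,420 / (r − 0.032) = €2,156,129.03.

€2,156,129.03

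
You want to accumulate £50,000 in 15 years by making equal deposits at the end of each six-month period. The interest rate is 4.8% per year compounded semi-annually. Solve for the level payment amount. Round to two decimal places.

Level ordinary annuity; solve FV = PMT × [((1+r)^n − 1)/r] for PMT.
Periodic rate r = 0.048/2 per half-year; n is counted in half-years.
With n = 30: PMT = 50,000 / ([((1+r)^n − 1)/r]) = £1,157.14

£1,157.14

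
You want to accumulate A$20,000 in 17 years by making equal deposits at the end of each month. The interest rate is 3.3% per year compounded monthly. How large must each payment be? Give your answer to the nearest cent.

A$73.23

Level ordinary annuity; solve FV = PMT × [((1+r)^n − 1)/r] for PMT.
Periodic rate r = 0.033/12 per month; n is counted in months.
With n = 204: PMT = 20,000 / ([((1+r)^n − 1)/r]) = A$73.23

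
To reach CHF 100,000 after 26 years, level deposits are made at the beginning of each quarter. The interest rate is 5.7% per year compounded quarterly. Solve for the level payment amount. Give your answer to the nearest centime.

Level annuity due; solve FV = PMT × [((1+r)^n − 1)/r] × (1+r) for PMT.
Periodic rate r = 0.057/4 per quarter; n is counted in quarters.
With n = 104: PMT = 100,000 / ([((1+r)^n − 1)/r] × (1+r)) = CHF 418.65

CHF 418.65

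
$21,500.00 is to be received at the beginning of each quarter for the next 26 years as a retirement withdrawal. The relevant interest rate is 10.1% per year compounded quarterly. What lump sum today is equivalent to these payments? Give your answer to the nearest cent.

This is an annuity due: 104 payments of $21,500.00 at the beginning of each quarter.
Periodic rate r = 0.101/4 per quarter; n is counted in quarters.
PV = PMT × [(1 − (1+r)^−n)/r] × (1+r) = 21,500 × [1 − (1+r)^−104] / r × (1+r) = $807,715.70

$807,715.70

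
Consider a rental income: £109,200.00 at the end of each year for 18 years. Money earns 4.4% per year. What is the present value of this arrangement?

This is an ordinary annuity: 18 payments of £109,200.00 at the end of each year.
Periodic rate r = 0.044 per year.
PV = PMT × [(1 − (1+r)^−n)/r] = 109,200 × [1 − (1+r)^−18] / r = £1,338,516.12

£1,338,516.12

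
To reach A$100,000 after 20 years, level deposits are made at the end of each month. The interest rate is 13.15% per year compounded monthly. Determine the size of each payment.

Level ordinary annuity; solve FV = PMT × [((1+r)^n − 1)/r] for PMT.
Periodic rate r = 0.1315/12 per month; n is counted in months.
With n = 240: PMT = 100,000 / ([((1+r)^n − 1)/r]) = A$86.44

A$86.44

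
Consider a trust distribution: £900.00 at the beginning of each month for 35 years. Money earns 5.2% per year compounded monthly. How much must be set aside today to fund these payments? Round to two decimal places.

£174,661.83

This is an annuity due: 420 payments of £900.00 at the beginning of each month.
Periodic rate r = 0.052/12 per month; n is counted in months.
PV = PMT × [(1 − (1+r)^−n)/r] × (1+r) = 900 × [1 − (1+r)^−420] / r × (1+r) = £174,661.83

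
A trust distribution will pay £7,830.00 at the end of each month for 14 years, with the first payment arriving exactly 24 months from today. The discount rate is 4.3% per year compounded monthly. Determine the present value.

Ordinary annuity of 168 payments, first payment at period 24.
Periodic rate r = 0.043/12 per month; n is counted in months.
The ordinary-annuity PV formula values the stream one period before the first payment (period 23); discount that back 23 periods:
PV₀ = 7,830 × [1 − (1+r)^−168] / r × (1+r)^−23 = £909,056.60

£909,056.60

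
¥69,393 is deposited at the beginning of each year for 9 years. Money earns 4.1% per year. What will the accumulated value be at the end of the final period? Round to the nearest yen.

This is an annuity due: 9 deposits of ¥69,393 at the beginning of each year.
Periodic rate r = 0.041 per year.
FV = PMT × [((1+r)^n − 1)/r] × (1+r) = 69,393 × [(1+r)^9 − 1] / r × (1+r) = ¥767,621

¥767,621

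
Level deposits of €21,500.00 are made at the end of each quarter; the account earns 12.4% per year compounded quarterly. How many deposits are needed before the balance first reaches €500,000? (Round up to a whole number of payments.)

Periodic rate r = 0.124/4 per quarter; n is counted in quarters.
Ordinary annuity FV: 500,000 = 21,500 × [((1+r)^n − 1)/r].
(1+r)^n = 1 + 500,000 × r / 21,500, so n = ln(1 + 500,000·r/21,500) / ln(1+r) = 17.78.
Round up to a whole number of payments: n = 18.

18 payments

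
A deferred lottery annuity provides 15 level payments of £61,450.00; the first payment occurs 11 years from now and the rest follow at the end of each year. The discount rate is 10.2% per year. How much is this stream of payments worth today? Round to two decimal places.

£174,954.61

Ordinary annuity of 15 payments, first payment at period 11.
Periodic rate r = 0.102 per year.
The ordinary-annuity PV formula values the stream one period before the first payment (period 10); discount that back 10 periods:
PV₀ = 61,450 × [1 − (1+r)^−15] / r × (1+r)^−10 = £174,954.61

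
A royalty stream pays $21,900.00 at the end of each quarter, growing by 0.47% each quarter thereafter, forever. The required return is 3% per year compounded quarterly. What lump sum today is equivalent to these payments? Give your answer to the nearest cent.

Periodic rate r = 0.03/4 per quarter.
Growing perpetuity (Gordon): PV = PMT₁ / (r − g) = 21,900 / (r − 0.0047) = $7,821,428.57.

$7,821,428.57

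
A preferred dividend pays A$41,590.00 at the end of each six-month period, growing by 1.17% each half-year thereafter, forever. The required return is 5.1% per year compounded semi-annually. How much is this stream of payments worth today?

A$3,013,768.12

Periodic rate r = 0.051/2 per half-year.
Growing perpetuity (Gordon): PV = PMT₁ / (r − g) = 41,590 / (r − 0.0117) = A$3,013,768.12.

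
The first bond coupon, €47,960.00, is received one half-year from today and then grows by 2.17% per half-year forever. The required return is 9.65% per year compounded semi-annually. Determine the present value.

€1,806,403.01

Periodic rate r = 0.0965/2 per half-year.
Growing perpetuity (Gordon): PV = PMT₁ / (r − g) = 47,960 / (r − 0.0217) = €1,806,403.01.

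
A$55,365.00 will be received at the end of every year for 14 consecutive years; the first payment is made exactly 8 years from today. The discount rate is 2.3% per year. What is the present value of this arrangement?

A$559,744.34

Ordinary annuity of 14 payments, first payment at period 8.
Periodic rate r = 0.023 per year.
The ordinary-annuity PV formula values the stream one period before the first payment (period 7); discount that back 7 periods:
PV₀ = 55,365 × [1 − (1+r)^−14] / r × (1+r)^−7 = A$559,744.34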